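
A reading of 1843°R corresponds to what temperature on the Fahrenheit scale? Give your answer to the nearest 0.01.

In Celsius: (1843 - 491.67) × 5/9 = 750.7389°C.
In Fahrenheit: 750.7389 × 1.8 + 32 = 1383.33°F.

1383.33°F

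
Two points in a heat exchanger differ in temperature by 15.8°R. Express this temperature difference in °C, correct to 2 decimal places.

An interval of 1°R corresponds to 5/9°C.
15.8 × 5/9 = 8.78.

8.78°C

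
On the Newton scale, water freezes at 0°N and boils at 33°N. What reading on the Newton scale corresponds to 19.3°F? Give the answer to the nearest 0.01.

-2.33°N

First in Celsius: (19.3 - 32) × 5/9 = -7.0556°C.
Linearly onto the Newton scale: 0 + (-7.0556 / 100) × (33 - 0) = -2.33°N.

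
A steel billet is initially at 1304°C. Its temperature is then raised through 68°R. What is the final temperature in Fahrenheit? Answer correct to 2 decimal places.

The 68°R change is an interval, so only the factor 5/9 applies: +68 × 5/9 = +37.7778°C.
Final Celsius temperature: 1304.0000 + 37.7778 = 1341.7778°C.
In Fahrenheit: 1341.7778 × 1.8 + 32 = 2447.20°F.

2447.20°F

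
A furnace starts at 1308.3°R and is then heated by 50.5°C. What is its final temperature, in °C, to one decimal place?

504.2°C

Initial temperature in Celsius: (1308.3 - 491.67) × 5/9 = 453.6833°C.
Final Celsius temperature: 453.6833 + 50.5000 = 504.1833°C.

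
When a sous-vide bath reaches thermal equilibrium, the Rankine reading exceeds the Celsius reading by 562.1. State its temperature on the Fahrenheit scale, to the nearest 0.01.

190.47°F

Let x be the Celsius reading; then the Rankine reading is 1.8·x + 491.67.
(1.8·x + 491.67) - x = 562.1  ⇒  (0.8)·x = 70.43  ⇒  x = 88.0375°C.
In Fahrenheit: 88.0375 × 1.8 + 32 = 190.47°F.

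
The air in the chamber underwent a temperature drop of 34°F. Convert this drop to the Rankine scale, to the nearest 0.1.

Fahrenheit and Rankine degrees are the same size, so the interval is unchanged: 34.0.

34.0°R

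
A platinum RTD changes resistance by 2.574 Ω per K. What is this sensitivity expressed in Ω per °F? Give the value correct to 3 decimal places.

The quantity depends on a temperature interval, so only the ratio of degree sizes applies; the offset between the scales is irrelevant.
A change of 1°F is a change of 5/9 K, so per °F the value is 2.574 × 5/9 = 1.430.

1.430 Ω per °F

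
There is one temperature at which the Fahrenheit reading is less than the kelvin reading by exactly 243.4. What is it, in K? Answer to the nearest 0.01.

270.34 K

Let K be the kelvin reading. The Fahrenheit reading is F = 1.8·K - 459.67.
Require F - K = -243.4: (0.8)·K - 459.67 = -243.4.
K = (-243.4 + 459.67) / (0.8) = 270.34.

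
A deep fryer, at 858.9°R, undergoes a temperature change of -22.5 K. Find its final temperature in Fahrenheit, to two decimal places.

Initial temperature in Celsius: (858.9 - 491.67) × 5/9 = 204.0167°C.
The 22.5 K change is an interval; Kelvin and Celsius degrees are the same size, so ΔC = -22.5°C.
Final Celsius temperature: 204.0167 - 22.5000 = 181.5167°C.
In Fahrenheit: 181.5167 × 1.8 + 32 = 358.73°F.

358.73°F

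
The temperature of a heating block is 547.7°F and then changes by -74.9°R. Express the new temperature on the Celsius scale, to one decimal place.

244.9°C

Initial temperature in Celsius: (547.7 - 32) × 5/9 = 286.5000°C.
The 74.9°R change is an interval, so only the factor 5/9 applies: -74.9 × 5/9 = -41.6111°C.
Final Celsius temperature: 286.5000 - 41.6111 = 244.8889°C.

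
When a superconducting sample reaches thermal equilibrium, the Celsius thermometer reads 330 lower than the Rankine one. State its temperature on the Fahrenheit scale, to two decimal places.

-331.76°F

Let x be the Rankine reading; then the Celsius reading is 5/9·x - 273.15.
(5/9·x - 273.15) - x = -330  ⇒  (-4/9)·x = -56.85  ⇒  x = 127.9125°R.
In Celsius: (127.9125 - 491.67) × 5/9 = -202.0875°C.
In Fahrenheit: -202.0875 × 1.8 + 32 = -331.76°F.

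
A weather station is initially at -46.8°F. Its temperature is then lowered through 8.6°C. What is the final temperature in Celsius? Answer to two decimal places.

Initial temperature in Celsius: (-46.8 - 32) × 5/9 = -43.7778°C.
Final Celsius temperature: -43.7778 - 8.6000 = -52.3778°C.

-52.38°C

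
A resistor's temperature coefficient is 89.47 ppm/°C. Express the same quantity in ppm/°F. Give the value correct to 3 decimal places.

49.706 ppm/°F

Since only a temperature interval is involved, the additive offset between the scales drops out.
A change of 1°F is a change of 5/9°C, so per °F the value is 89.47 × 5/9 = 49.706.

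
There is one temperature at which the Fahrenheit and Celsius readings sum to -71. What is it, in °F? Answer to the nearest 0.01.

Let F be the Fahrenheit reading. The Celsius reading is C = 5/9·F - 17.7778.
Require F + C = -71: (14/9)·F - 17.7778 = -71.
F = (-71 + 17.7778) / (14/9) = -34.21.

-34.21°F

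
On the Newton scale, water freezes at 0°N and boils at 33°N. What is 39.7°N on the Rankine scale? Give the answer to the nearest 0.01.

Linear interpolation between the fixed points: C = (39.7 - 0) × 100 / (33 - 0) = 120.3030°C.
Then 120.3030 × 1.8 + 491.67 = 708.22°R.

708.22°R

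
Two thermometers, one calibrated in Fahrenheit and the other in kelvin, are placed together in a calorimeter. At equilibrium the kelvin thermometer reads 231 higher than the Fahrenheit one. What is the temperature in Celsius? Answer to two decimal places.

Let x be the Fahrenheit reading; then the kelvin reading is 5/9·x + 255.372.
(5/9·x + 255.372) - x = 231  ⇒  (-4/9)·x = -24.3722  ⇒  x = 54.8375°F.
In Celsius: (54.8375 - 32) × 5/9 = 12.69°C.

12.69°C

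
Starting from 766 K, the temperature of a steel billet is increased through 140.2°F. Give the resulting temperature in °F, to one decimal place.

1059.3°F

Initial temperature in Celsius: 766 - 273.15 = 492.8500°C.
The 140.2°F change is an interval, so only the factor 5/9 applies: +140.2 × 5/9 = +77.8889°C.
Final Celsius temperature: 492.8500 + 77.8889 = 570.7389°C.
In Fahrenheit: 570.7389 × 1.8 + 32 = 1059.3°F.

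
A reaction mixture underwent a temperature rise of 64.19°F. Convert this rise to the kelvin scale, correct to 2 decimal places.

35.66 K

For a temperature interval the offset drops out; only the factor 5/9 applies.
64.19 × 5/9 = 35.66.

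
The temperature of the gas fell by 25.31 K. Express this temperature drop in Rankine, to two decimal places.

45.56°R

An interval of 1 K corresponds to 1.8°R.
25.31 × 1.8 = 45.56.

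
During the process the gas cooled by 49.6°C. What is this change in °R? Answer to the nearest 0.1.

Only the scale ratio 1.8 matters for a change in temperature.
49.6 × 1.8 = 89.3.

89.3°R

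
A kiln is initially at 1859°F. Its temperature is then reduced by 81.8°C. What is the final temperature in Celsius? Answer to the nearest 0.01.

933.20°C

Initial temperature in Celsius: (1859 - 32) × 5/9 = 1015.0000°C.
Final Celsius temperature: 1015.0000 - 81.8000 = 933.2000°C.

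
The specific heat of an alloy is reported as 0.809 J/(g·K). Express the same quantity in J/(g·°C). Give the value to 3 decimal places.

Since only a temperature interval is involved, the additive offset between the scales drops out.
A change of 1°C is a change of 1 K, so per °C the value is 0.809 × 1 = 0.809.

0.809 J/(g·°C)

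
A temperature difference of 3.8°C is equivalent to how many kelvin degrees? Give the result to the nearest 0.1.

3.8 K

Celsius and kelvin degrees are the same size, so the interval is unchanged: 3.8.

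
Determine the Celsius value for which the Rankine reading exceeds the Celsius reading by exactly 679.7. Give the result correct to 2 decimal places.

235.04°C

Let C be the Celsius reading. The Rankine reading is R = 1.8·C + 491.67.
Require R - C = 679.7: (0.8)·C + 491.67 = 679.7.
C = (679.7 - 491.67) / (0.8) = 235.04.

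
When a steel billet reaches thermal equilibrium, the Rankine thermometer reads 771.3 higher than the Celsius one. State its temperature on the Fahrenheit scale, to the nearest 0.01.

Let x be the Celsius reading; then the Rankine reading is 1.8·x + 491.67.
(1.8·x + 491.67) - x = 771.3  ⇒  (0.8)·x = 279.63  ⇒  x = 349.5375°C.
In Fahrenheit: 349.5375 × 1.8 + 32 = 661.17°F.

661.17°F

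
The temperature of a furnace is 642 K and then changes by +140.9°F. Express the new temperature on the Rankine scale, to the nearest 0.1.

Initial temperature in Celsius: 642 - 273.15 = 368.8500°C.
The 140.9°F change is an interval, so only the factor 5/9 applies: +140.9 × 5/9 = +78.2778°C.
Final Celsius temperature: 368.8500 + 78.2778 = 447.1278°C.
In Rankine: 447.1278 × 1.8 + 491.67 = 1296.5°R.

1296.5°R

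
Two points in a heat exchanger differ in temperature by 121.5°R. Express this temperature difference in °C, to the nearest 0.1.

For a temperature interval the offset drops out; only the factor 5/9 applies.
121.5 × 5/9 = 67.5.

67.5°C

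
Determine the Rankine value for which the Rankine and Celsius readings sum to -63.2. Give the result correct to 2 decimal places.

Let R be the Rankine reading. The Celsius reading is C = 5/9·R - 273.15.
Require R + C = -63.2: (14/9)·R - 273.15 = -63.2.
R = (-63.2 + 273.15) / (14/9) = 134.97.

134.97°R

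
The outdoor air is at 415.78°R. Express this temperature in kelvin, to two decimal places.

In Celsius: (415.78 - 491.67) × 5/9 = -42.1611°C.
In kelvin: -42.1611 + 273.15 = 230.99 K.

230.99 K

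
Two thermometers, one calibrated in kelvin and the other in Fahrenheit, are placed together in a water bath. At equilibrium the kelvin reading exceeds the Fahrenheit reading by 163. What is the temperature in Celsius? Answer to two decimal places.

97.69°C

Let x be the kelvin reading; then the Fahrenheit reading is 1.8·x - 459.67.
(1.8·x - 459.67) - x = -163  ⇒  (0.8)·x = 296.67  ⇒  x = 370.8375 K.
In Celsius: 370.8375 - 273.15 = 97.69°C.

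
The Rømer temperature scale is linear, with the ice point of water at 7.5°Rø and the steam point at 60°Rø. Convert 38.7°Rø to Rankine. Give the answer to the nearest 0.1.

598.6°R

Linear interpolation between the fixed points: C = (38.7 - 7.5) × 100 / (60 - 7.5) = 59.4286°C.
Then 59.4286 × 1.8 + 491.67 = 598.6°R.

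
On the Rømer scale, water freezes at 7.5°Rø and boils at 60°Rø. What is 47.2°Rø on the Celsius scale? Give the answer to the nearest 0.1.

Linear interpolation between the fixed points: C = (47.2 - 7.5) × 100 / (60 - 7.5) = 75.6190°C.

75.6°C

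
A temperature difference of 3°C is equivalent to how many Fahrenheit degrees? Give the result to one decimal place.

An interval of 1°C corresponds to 1.8°F.
3 × 1.8 = 5.4.

5.4°F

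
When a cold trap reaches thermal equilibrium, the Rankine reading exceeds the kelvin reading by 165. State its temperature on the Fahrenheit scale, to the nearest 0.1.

Let x be the Rankine reading; then the kelvin reading is 5/9·x.
(5/9·x) - x = -165  ⇒  (-4/9)·x = -165  ⇒  x = 371.2500°R.
In Celsius: (371.25 - 491.67) × 5/9 = -66.9000°C.
In Fahrenheit: -66.9000 × 1.8 + 32 = -88.4°F.

-88.4°F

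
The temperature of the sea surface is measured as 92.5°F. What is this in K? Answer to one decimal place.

306.8 K

In Celsius: (92.5 - 32) × 5/9 = 33.6111°C.
In kelvin: 33.6111 + 273.15 = 306.8 K.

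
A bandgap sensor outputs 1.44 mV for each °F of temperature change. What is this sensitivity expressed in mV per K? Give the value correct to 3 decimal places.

The quantity depends on a temperature interval, so only the ratio of degree sizes applies; the offset between the scales is irrelevant.
A change of 1 K is a change of 1.8°F, so per K the value is 1.44 × 1.8 = 2.592.

2.592 mV per K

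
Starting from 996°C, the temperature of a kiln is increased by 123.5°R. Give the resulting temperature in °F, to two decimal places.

1948.30°F

The 123.5°R change is an interval, so only the factor 5/9 applies: +123.5 × 5/9 = +68.6111°C.
Final Celsius temperature: 996.0000 + 68.6111 = 1064.6111°C.
In Fahrenheit: 1064.6111 × 1.8 + 32 = 1948.30°F.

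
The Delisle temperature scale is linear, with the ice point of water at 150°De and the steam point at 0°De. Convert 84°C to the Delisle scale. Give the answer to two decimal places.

Linearly onto the Delisle scale: 150 + (84.0000 / 100) × (0 - 150) = 24.00°De.

24.00°De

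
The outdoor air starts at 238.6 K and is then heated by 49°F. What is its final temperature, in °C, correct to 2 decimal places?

-7.33°C

Initial temperature in Celsius: 238.6 - 273.15 = -34.5500°C.
The 49°F change is an interval, so only the factor 5/9 applies: +49 × 5/9 = +27.2222°C.
Final Celsius temperature: -34.5500 + 27.2222 = -7.3278°C.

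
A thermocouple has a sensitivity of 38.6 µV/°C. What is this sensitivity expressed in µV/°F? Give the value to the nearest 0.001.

21.444 µV/°F

Since only a temperature interval is involved, the additive offset between the scales drops out.
A change of 1°F is a change of 5/9°C, so per °F the value is 38.6 × 5/9 = 21.444.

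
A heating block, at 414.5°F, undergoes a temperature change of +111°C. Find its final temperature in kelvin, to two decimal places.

596.65 K

Initial temperature in Celsius: (414.5 - 32) × 5/9 = 212.5000°C.
Final Celsius temperature: 212.5000 + 111.0000 = 323.5000°C.
In kelvin: 323.5000 + 273.15 = 596.65 K.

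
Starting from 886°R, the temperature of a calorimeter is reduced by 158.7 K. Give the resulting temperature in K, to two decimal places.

Initial temperature in Celsius: (886 - 491.67) × 5/9 = 219.0722°C.
The 158.7 K change is an interval; Kelvin and Celsius degrees are the same size, so ΔC = -158.7°C.
Final Celsius temperature: 219.0722 - 158.7000 = 60.3722°C.
In kelvin: 60.3722 + 273.15 = 333.52 K.

333.52 K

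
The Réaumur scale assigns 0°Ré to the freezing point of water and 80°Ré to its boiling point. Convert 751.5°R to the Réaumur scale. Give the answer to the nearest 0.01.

First in Celsius: (751.5 - 491.67) × 5/9 = 144.3500°C.
Linearly onto the Réaumur scale: 0 + (144.3500 / 100) × (80 - 0) = 115.48°Ré.

115.48°Ré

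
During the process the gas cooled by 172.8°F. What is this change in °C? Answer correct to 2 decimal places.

An interval of 1°F corresponds to 5/9°C.
172.8 × 5/9 = 96.00.

96.00°C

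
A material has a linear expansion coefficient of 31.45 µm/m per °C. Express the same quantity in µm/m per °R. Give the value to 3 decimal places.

17.472 µm/m per °R

The quantity depends on a temperature interval, so only the ratio of degree sizes applies; the offset between the scales is irrelevant.
A change of 1°R is a change of 5/9°C, so per °R the value is 31.45 × 5/9 = 17.472.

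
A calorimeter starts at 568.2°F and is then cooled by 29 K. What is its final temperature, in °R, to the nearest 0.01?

Initial temperature in Celsius: (568.2 - 32) × 5/9 = 297.8889°C.
The 29 K change is an interval; Kelvin and Celsius degrees are the same size, so ΔC = -29°C.
Final Celsius temperature: 297.8889 - 29.0000 = 268.8889°C.
In Rankine: 268.8889 × 1.8 + 491.67 = 975.67°R.

975.67°R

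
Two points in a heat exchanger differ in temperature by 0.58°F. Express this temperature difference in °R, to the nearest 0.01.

0.58°R

Fahrenheit and Rankine degrees are the same size, so the interval is unchanged: 0.58.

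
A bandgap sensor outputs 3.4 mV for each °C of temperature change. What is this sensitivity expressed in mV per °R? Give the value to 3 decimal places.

1.889 mV per °R

Since only a temperature interval is involved, the additive offset between the scales drops out.
A change of 1°R is a change of 5/9°C, so per °R the value is 3.4 × 5/9 = 1.889.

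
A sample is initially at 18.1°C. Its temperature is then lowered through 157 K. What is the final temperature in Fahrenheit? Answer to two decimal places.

The 157 K change is an interval; Kelvin and Celsius degrees are the same size, so ΔC = -157°C.
Final Celsius temperature: 18.1000 - 157.0000 = -138.9000°C.
In Fahrenheit: -138.9000 × 1.8 + 32 = -218.02°F.

-218.02°F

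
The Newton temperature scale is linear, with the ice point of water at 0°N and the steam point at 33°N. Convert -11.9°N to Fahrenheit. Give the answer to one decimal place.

-32.9°F

Linear interpolation between the fixed points: C = (-11.9 - 0) × 100 / (33 - 0) = -36.0606°C.
Then -36.0606 × 1.8 + 32 = -32.9°F.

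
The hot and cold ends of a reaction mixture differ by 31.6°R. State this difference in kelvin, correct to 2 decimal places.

17.56 K

An interval of 1°R corresponds to 5/9 K.
31.6 × 5/9 = 17.56.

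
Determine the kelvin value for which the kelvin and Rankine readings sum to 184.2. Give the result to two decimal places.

Let K be the kelvin reading. The Rankine reading is R = 1.8·K.
Require K + R = 184.2: (2.8)·K = 184.2.
K = (184.2) / (2.8) = 65.79.

65.79 K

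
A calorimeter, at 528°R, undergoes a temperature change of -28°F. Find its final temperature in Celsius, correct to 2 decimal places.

Initial temperature in Celsius: (528 - 491.67) × 5/9 = 20.1833°C.
The 28°F change is an interval, so only the factor 5/9 applies: -28 × 5/9 = -15.5556°C.
Final Celsius temperature: 20.1833 - 15.5556 = 4.6278°C.

4.63°C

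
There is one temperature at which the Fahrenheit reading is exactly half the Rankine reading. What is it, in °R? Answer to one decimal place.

Let R be the Rankine reading. The Fahrenheit reading is F = 1·R - 459.67.
Require F = 0.5·R: 1·R - 459.67 = 0.5·R.
(0.5)·R = 459.67  ⇒  R = 919.3.

919.3°R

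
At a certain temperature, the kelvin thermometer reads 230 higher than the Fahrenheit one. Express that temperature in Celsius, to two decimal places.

13.94°C

Let x be the Fahrenheit reading; then the kelvin reading is 5/9·x + 255.372.
(5/9·x + 255.372) - x = 230  ⇒  (-4/9)·x = -25.3722  ⇒  x = 57.0875°F.
In Celsius: (57.0875 - 32) × 5/9 = 13.94°C.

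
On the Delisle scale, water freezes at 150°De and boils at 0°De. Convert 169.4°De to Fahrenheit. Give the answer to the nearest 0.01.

8.72°F

Linear interpolation between the fixed points: C = (169.4 - 150) × 100 / (0 - 150) = -12.9333°C.
Then -12.9333 × 1.8 + 32 = 8.72°F.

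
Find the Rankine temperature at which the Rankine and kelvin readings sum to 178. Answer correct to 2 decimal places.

114.43°R

Let R be the Rankine reading. The kelvin reading is K = 5/9·R.
Require R + K = 178: (14/9)·R = 178.
R = (178) / (14/9) = 114.43.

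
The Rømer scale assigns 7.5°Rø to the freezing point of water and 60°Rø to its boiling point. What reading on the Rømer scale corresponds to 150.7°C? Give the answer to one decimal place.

86.6°Rø

Linearly onto the Rømer scale: 7.5 + (150.7000 / 100) × (60 - 7.5) = 86.6°Rø.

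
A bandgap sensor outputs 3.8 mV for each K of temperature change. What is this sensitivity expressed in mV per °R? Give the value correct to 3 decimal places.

2.111 mV per °R

The quantity depends on a temperature interval, so only the ratio of degree sizes applies; the offset between the scales is irrelevant.
A change of 1°R is a change of 5/9 K, so per °R the value is 3.8 × 5/9 = 2.111.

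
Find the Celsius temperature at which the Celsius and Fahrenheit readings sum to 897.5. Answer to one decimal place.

309.1°C

Let C be the Celsius reading. The Fahrenheit reading is F = 1.8·C + 32.
Require C + F = 897.5: (2.8)·C + 32 = 897.5.
C = (897.5 - 32) / (2.8) = 309.1.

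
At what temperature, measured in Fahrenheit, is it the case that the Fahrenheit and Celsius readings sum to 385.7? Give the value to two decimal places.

259.38°F

Let F be the Fahrenheit reading. The Celsius reading is C = 5/9·F - 17.7778.
Require F + C = 385.7: (14/9)·F - 17.7778 = 385.7.
F = (385.7 + 17.7778) / (14/9) = 259.38.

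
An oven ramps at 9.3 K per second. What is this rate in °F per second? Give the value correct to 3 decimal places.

The quantity depends on a temperature interval, so only the ratio of degree sizes applies; the offset between the scales is irrelevant.
A change of 1 K is a change of 1.8°F, so 9.3 × 1.8 = 16.740.

16.740 °F/second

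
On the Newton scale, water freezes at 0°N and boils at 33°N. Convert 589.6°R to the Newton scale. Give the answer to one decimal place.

18.0°N

First in Celsius: (589.6 - 491.67) × 5/9 = 54.4056°C.
Linearly onto the Newton scale: 0 + (54.4056 / 100) × (33 - 0) = 18.0°N.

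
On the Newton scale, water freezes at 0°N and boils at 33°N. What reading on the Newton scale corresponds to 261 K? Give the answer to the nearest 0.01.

First in Celsius: 261 - 273.15 = -12.1500°C.
Linearly onto the Newton scale: 0 + (-12.1500 / 100) × (33 - 0) = -4.01°N.

-4.01°N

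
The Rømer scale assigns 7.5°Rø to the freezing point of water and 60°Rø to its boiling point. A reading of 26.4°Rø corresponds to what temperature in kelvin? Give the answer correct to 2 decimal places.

309.15 K

Linear interpolation between the fixed points: C = (26.4 - 7.5) × 100 / (60 - 7.5) = 36.0000°C.
Then 36.0000 + 273.15 = 309.15 K.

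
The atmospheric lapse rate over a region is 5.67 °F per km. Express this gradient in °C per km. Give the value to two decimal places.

3.15 °C/km

Since only a temperature interval is involved, the additive offset between the scales drops out.
A change of 1°F is a change of 5/9°C, so 5.67 × 5/9 = 3.15.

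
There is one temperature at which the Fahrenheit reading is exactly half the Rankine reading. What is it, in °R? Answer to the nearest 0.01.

919.34°R

Let R be the Rankine reading. The Fahrenheit reading is F = 1·R - 459.67.
Require F = 0.5·R: 1·R - 459.67 = 0.5·R.
(0.5)·R = 459.67  ⇒  R = 919.34.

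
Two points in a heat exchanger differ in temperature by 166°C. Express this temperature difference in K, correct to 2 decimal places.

166.00 K

Celsius and kelvin degrees are the same size, so the interval is unchanged: 166.00.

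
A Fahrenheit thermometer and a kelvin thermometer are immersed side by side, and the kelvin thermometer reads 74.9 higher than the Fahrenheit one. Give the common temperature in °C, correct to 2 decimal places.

Let x be the Fahrenheit reading; then the kelvin reading is 5/9·x + 255.372.
(5/9·x + 255.372) - x = 74.9  ⇒  (-4/9)·x = -180.472  ⇒  x = 406.0625°F.
In Celsius: (406.0625 - 32) × 5/9 = 207.81°C.

207.81°C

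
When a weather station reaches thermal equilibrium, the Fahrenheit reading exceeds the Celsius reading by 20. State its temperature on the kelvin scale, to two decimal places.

258.15 K

Let x be the Fahrenheit reading; then the Celsius reading is 5/9·x - 17.7778.
(5/9·x - 17.7778) - x = -20  ⇒  (-4/9)·x = -20/9  ⇒  x = 5.0000°F.
In Celsius: (5 - 32) × 5/9 = -15.0000°C.
In kelvin: -15.0000 + 273.15 = 258.15 K.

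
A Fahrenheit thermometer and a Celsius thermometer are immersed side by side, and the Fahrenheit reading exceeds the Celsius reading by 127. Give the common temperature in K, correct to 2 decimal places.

391.90 K

Let x be the Fahrenheit reading; then the Celsius reading is 5/9·x - 17.7778.
(5/9·x - 17.7778) - x = -127  ⇒  (-4/9)·x = -109.222  ⇒  x = 245.7500°F.
In Celsius: (245.75 - 32) × 5/9 = 118.7500°C.
In kelvin: 118.7500 + 273.15 = 391.90 K.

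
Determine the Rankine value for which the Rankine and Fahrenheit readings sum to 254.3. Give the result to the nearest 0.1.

357.0°R

Let R be the Rankine reading. The Fahrenheit reading is F = 1·R - 459.67.
Require R + F = 254.3: (2)·R - 459.67 = 254.3.
R = (254.3 + 459.67) / (2) = 357.0.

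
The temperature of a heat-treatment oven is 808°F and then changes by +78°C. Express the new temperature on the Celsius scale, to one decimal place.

509.1°C

Initial temperature in Celsius: (808 - 32) × 5/9 = 431.1111°C.
Final Celsius temperature: 431.1111 + 78.0000 = 509.1111°C.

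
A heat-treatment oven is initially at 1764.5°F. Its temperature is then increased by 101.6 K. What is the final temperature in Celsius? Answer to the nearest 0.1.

Initial temperature in Celsius: (1764.5 - 32) × 5/9 = 962.5000°C.
The 101.6 K change is an interval; Kelvin and Celsius degrees are the same size, so ΔC = +101.6°C.
Final Celsius temperature: 962.5000 + 101.6000 = 1064.1000°C.

1064.1°C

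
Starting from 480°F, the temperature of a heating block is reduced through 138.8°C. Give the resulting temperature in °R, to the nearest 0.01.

689.83°R

Initial temperature in Celsius: (480 - 32) × 5/9 = 248.8889°C.
Final Celsius temperature: 248.8889 - 138.8000 = 110.0889°C.
In Rankine: 110.0889 × 1.8 + 491.67 = 689.83°R.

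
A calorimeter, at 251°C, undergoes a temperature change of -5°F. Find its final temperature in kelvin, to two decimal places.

521.37 K

The 5°F change is an interval, so only the factor 5/9 applies: -5 × 5/9 = -2.7778°C.
Final Celsius temperature: 251.0000 - 2.7778 = 248.2222°C.
In kelvin: 248.2222 + 273.15 = 521.37 K.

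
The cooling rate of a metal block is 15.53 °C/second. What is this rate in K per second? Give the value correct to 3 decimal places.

15.530 K/second

The quantity depends on a temperature interval, so only the ratio of degree sizes applies; the offset between the scales is irrelevant.
A change of 1°C is a change of 1 K, so 15.53 × 1 = 15.530.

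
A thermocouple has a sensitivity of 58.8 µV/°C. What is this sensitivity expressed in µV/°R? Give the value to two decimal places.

32.67 µV/°R

Since only a temperature interval is involved, the additive offset between the scales drops out.
A change of 1°R is a change of 5/9°C, so per °R the value is 58.8 × 5/9 = 32.67.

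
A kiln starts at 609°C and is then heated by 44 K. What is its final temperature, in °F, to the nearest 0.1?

The 44 K change is an interval; Kelvin and Celsius degrees are the same size, so ΔC = +44°C.
Final Celsius temperature: 609.0000 + 44.0000 = 653.0000°C.
In Fahrenheit: 653.0000 × 1.8 + 32 = 1207.4°F.

1207.4°F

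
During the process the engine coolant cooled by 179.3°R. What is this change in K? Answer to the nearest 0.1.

99.6 K

For a temperature interval the offset drops out; only the factor 5/9 applies.
179.3 × 5/9 = 99.6.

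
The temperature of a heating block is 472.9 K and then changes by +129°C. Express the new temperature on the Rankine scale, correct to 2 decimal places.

Initial temperature in Celsius: 472.9 - 273.15 = 199.7500°C.
Final Celsius temperature: 199.7500 + 129.0000 = 328.7500°C.
In Rankine: 328.7500 × 1.8 + 491.67 = 1083.42°R.

1083.42°R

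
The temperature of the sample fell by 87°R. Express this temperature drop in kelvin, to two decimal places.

48.33 K

For a temperature interval the offset drops out; only the factor 5/9 applies.
87 × 5/9 = 48.33.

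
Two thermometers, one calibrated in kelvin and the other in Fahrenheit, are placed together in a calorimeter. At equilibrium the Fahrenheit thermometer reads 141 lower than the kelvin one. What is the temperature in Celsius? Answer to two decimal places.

Let x be the kelvin reading; then the Fahrenheit reading is 1.8·x - 459.67.
(1.8·x - 459.67) - x = -141  ⇒  (0.8)·x = 318.67  ⇒  x = 398.3375 K.
In Celsius: 398.3375 - 273.15 = 125.19°C.

125.19°C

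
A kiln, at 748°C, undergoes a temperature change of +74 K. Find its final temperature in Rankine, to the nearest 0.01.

The 74 K change is an interval; Kelvin and Celsius degrees are the same size, so ΔC = +74°C.
Final Celsius temperature: 748.0000 + 74.0000 = 822.0000°C.
In Rankine: 822.0000 × 1.8 + 491.67 = 1971.27°R.

1971.27°R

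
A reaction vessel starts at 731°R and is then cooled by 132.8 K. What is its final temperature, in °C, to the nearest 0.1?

Initial temperature in Celsius: (731 - 491.67) × 5/9 = 132.9611°C.
The 132.8 K change is an interval; Kelvin and Celsius degrees are the same size, so ΔC = -132.8°C.
Final Celsius temperature: 132.9611 - 132.8000 = 0.1611°C.

0.2°C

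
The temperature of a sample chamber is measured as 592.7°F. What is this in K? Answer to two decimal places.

In Celsius: (592.7 - 32) × 5/9 = 311.5000°C.
In kelvin: 311.5000 + 273.15 = 584.65 K.

584.65 K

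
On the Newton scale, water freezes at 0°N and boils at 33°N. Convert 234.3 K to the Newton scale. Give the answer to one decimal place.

-12.8°N

First in Celsius: 234.3 - 273.15 = -38.8500°C.
Linearly onto the Newton scale: 0 + (-38.8500 / 100) × (33 - 0) = -12.8°N.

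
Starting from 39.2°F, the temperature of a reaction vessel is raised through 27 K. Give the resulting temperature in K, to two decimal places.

Initial temperature in Celsius: (39.2 - 32) × 5/9 = 4.0000°C.
The 27 K change is an interval; Kelvin and Celsius degrees are the same size, so ΔC = +27°C.
Final Celsius temperature: 4.0000 + 27.0000 = 31.0000°C.
In kelvin: 31.0000 + 273.15 = 304.15 K.

304.15 K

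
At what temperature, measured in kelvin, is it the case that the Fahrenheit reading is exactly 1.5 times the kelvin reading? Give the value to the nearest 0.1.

1532.2 K

Let K be the kelvin reading. The Fahrenheit reading is F = 1.8·K - 459.67.
Require F = 1.5·K: 1.8·K - 459.67 = 1.5·K.
(0.3)·K = 459.67  ⇒  K = 1532.2.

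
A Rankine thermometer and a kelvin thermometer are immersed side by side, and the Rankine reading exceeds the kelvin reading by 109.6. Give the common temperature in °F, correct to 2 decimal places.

-213.07°F

Let x be the Rankine reading; then the kelvin reading is 5/9·x.
(5/9·x) - x = -109.6  ⇒  (-4/9)·x = -109.6  ⇒  x = 246.6000°R.
In Celsius: (246.6 - 491.67) × 5/9 = -136.1500°C.
In Fahrenheit: -136.1500 × 1.8 + 32 = -213.07°F.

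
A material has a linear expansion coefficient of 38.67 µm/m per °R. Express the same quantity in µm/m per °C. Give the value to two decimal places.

69.61 µm/m per °C

Since only a temperature interval is involved, the additive offset between the scales drops out.
A change of 1°C is a change of 1.8°R, so per °C the value is 38.67 × 1.8 = 69.61.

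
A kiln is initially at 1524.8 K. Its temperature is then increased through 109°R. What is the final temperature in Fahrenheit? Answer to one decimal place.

Initial temperature in Celsius: 1524.8 - 273.15 = 1251.6500°C.
The 109°R change is an interval, so only the factor 5/9 applies: +109 × 5/9 = +60.5556°C.
Final Celsius temperature: 1251.6500 + 60.5556 = 1312.2056°C.
In Fahrenheit: 1312.2056 × 1.8 + 32 = 2394.0°F.

2394.0°F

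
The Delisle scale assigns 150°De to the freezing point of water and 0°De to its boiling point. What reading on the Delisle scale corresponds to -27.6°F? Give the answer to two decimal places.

199.67°De

First in Celsius: (-27.6 - 32) × 5/9 = -33.1111°C.
Linearly onto the Delisle scale: 150 + (-33.1111 / 100) × (0 - 150) = 199.67°De.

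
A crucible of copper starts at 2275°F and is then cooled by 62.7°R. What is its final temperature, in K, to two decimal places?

Initial temperature in Celsius: (2275 - 32) × 5/9 = 1246.1111°C.
The 62.7°R change is an interval, so only the factor 5/9 applies: -62.7 × 5/9 = -34.8333°C.
Final Celsius temperature: 1246.1111 - 34.8333 = 1211.2778°C.
In kelvin: 1211.2778 + 273.15 = 1484.43 K.

1484.43 K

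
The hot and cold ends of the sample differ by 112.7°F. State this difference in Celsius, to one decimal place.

For a temperature interval the offset drops out; only the factor 5/9 applies.
112.7 × 5/9 = 62.6.

62.6°C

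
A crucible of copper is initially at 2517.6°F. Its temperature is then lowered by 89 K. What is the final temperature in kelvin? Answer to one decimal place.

Initial temperature in Celsius: (2517.6 - 32) × 5/9 = 1380.8889°C.
The 89 K change is an interval; Kelvin and Celsius degrees are the same size, so ΔC = -89°C.
Final Celsius temperature: 1380.8889 - 89.0000 = 1291.8889°C.
In kelvin: 1291.8889 + 273.15 = 1565.0 K.

1565.0 K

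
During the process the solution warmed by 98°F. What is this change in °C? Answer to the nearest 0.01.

54.44°C

An interval of 1°F corresponds to 5/9°C.
98 × 5/9 = 54.44.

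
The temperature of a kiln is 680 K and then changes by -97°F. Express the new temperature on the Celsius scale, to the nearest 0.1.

Initial temperature in Celsius: 680 - 273.15 = 406.8500°C.
The 97°F change is an interval, so only the factor 5/9 applies: -97 × 5/9 = -53.8889°C.
Final Celsius temperature: 406.8500 - 53.8889 = 352.9611°C.

353.0°C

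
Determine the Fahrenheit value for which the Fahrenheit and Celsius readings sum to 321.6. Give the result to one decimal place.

218.2°F

Let F be the Fahrenheit reading. The Celsius reading is C = 5/9·F - 17.7778.
Require F + C = 321.6: (14/9)·F - 17.7778 = 321.6.
F = (321.6 + 17.7778) / (14/9) = 218.2.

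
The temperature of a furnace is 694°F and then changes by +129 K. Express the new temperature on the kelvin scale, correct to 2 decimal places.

769.93 K

Initial temperature in Celsius: (694 - 32) × 5/9 = 367.7778°C.
The 129 K change is an interval; Kelvin and Celsius degrees are the same size, so ΔC = +129°C.
Final Celsius temperature: 367.7778 + 129.0000 = 496.7778°C.
In kelvin: 496.7778 + 273.15 = 769.93 K.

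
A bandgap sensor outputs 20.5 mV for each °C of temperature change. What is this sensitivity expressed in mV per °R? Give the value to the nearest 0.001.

11.389 mV per °R

The quantity depends on a temperature interval, so only the ratio of degree sizes applies; the offset between the scales is irrelevant.
A change of 1°R is a change of 5/9°C, so per °R the value is 20.5 × 5/9 = 11.389.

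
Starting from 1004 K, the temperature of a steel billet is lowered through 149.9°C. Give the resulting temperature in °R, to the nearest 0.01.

Initial temperature in Celsius: 1004 - 273.15 = 730.8500°C.
Final Celsius temperature: 730.8500 - 149.9000 = 580.9500°C.
In Rankine: 580.9500 × 1.8 + 491.67 = 1537.38°R.

1537.38°R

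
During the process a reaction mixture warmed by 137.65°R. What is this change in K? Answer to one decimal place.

Only the scale ratio 5/9 matters for a change in temperature.
137.65 × 5/9 = 76.5.

76.5 K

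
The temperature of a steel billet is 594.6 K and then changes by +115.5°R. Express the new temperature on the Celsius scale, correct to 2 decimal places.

385.62°C

Initial temperature in Celsius: 594.6 - 273.15 = 321.4500°C.
The 115.5°R change is an interval, so only the factor 5/9 applies: +115.5 × 5/9 = +64.1667°C.
Final Celsius temperature: 321.4500 + 64.1667 = 385.6167°C.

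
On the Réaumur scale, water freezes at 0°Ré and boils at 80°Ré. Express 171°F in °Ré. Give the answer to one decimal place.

61.8°Ré

First in Celsius: (171 - 32) × 5/9 = 77.2222°C.
Linearly onto the Réaumur scale: 0 + (77.2222 / 100) × (80 - 0) = 61.8°Ré.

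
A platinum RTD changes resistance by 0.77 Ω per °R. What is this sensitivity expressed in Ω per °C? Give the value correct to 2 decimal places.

1.39 Ω per °C

The quantity depends on a temperature interval, so only the ratio of degree sizes applies; the offset between the scales is irrelevant.
A change of 1°C is a change of 1.8°R, so per °C the value is 0.77 × 1.8 = 1.39.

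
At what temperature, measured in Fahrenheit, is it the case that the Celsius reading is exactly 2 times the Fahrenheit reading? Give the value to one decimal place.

-12.3°F

Let F be the Fahrenheit reading. The Celsius reading is C = 5/9·F - 17.7778.
Require C = 2·F: 5/9·F - 17.7778 = 2·F.
(-13/9)·F = 17.7778  ⇒  F = -12.3.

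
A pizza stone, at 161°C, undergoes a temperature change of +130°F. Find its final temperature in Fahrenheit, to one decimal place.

The 130°F change is an interval, so only the factor 5/9 applies: +130 × 5/9 = +72.2222°C.
Final Celsius temperature: 161.0000 + 72.2222 = 233.2222°C.
In Fahrenheit: 233.2222 × 1.8 + 32 = 451.8°F.

451.8°F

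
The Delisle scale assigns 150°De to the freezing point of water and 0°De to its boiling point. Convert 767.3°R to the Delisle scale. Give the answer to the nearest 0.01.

First in Celsius: (767.3 - 491.67) × 5/9 = 153.1278°C.
Linearly onto the Delisle scale: 150 + (153.1278 / 100) × (0 - 150) = -79.69°De.

-79.69°De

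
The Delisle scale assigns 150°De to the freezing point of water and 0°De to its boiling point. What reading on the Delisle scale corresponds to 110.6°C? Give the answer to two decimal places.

Linearly onto the Delisle scale: 150 + (110.6000 / 100) × (0 - 150) = -15.90°De.

-15.90°De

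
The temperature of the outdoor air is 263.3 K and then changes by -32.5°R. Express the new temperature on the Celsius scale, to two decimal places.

Initial temperature in Celsius: 263.3 - 273.15 = -9.8500°C.
The 32.5°R change is an interval, so only the factor 5/9 applies: -32.5 × 5/9 = -18.0556°C.
Final Celsius temperature: -9.8500 - 18.0556 = -27.9056°C.

-27.91°C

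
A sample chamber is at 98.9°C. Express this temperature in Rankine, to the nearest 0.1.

669.7°R

In Rankine: 98.9000 × 1.8 + 491.67 = 669.7°R.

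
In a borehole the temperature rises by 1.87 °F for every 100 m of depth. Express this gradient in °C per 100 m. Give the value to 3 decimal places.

1.039 °C/100 m

Since only a temperature interval is involved, the additive offset between the scales drops out.
A change of 1°F is a change of 5/9°C, so 1.87 × 5/9 = 1.039.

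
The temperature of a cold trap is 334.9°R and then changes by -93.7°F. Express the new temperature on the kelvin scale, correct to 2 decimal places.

Initial temperature in Celsius: (334.9 - 491.67) × 5/9 = -87.0944°C.
The 93.7°F change is an interval, so only the factor 5/9 applies: -93.7 × 5/9 = -52.0556°C.
Final Celsius temperature: -87.0944 - 52.0556 = -139.1500°C.
In kelvin: -139.1500 + 273.15 = 134.00 K.

134.00 K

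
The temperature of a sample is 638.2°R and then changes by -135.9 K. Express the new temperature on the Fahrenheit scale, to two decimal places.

Initial temperature in Celsius: (638.2 - 491.67) × 5/9 = 81.4056°C.
The 135.9 K change is an interval; Kelvin and Celsius degrees are the same size, so ΔC = -135.9°C.
Final Celsius temperature: 81.4056 - 135.9000 = -54.4944°C.
In Fahrenheit: -54.4944 × 1.8 + 32 = -66.09°F.

-66.09°F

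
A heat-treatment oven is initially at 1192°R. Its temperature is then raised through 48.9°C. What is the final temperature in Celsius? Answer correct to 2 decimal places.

Initial temperature in Celsius: (1192 - 491.67) × 5/9 = 389.0722°C.
Final Celsius temperature: 389.0722 + 48.9000 = 437.9722°C.

437.97°C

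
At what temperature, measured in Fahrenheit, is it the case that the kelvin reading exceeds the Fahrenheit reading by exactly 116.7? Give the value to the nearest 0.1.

Let F be the Fahrenheit reading. The kelvin reading is K = 5/9·F + 255.372.
Require K - F = 116.7: (-4/9)·F + 255.372 = 116.7.
F = (116.7 - 255.372) / (-4/9) = 312.0.

312.0°F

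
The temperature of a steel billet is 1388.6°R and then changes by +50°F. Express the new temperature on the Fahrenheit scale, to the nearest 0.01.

Initial temperature in Celsius: (1388.6 - 491.67) × 5/9 = 498.2944°C.
The 50°F change is an interval, so only the factor 5/9 applies: +50 × 5/9 = +27.7778°C.
Final Celsius temperature: 498.2944 + 27.7778 = 526.0722°C.
In Fahrenheit: 526.0722 × 1.8 + 32 = 978.93°F.

978.93°F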